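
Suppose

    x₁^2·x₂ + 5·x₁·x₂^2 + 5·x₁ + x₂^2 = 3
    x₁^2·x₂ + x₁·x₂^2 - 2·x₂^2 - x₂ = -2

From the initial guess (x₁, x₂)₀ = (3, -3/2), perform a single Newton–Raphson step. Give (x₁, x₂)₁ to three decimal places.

At (3, -3/2): F = (34.500, -7.750).
Jacobian J = [[2·x₁·x₂ + 5·x₂^2 + 5, x₁^2 + 10·x₁·x₂ + 2·x₂], [2·x₁·x₂ + x₂^2, x₁^2 + 2·x₁·x₂ - 4·x₂ - 1]].
At the point, J = [[7.250, -39.000], [-6.750, 5.000]] (det J = -227.000).
Solving J·Δ = −F gives Δ = (-0.572, 0.778).
Then the next iterate is (x₁, x₂)₁ = (2.428, -0.722).

(2.428, -0.722)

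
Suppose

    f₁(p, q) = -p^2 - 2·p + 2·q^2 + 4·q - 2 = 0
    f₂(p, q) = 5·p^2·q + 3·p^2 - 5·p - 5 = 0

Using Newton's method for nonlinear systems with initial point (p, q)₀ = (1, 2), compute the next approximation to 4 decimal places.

At (1, 2): F = (11.0000, 3.0000).
Jacobian J = [[-2·p - 2, 4·q + 4], [10·p·q + 6·p - 5, 5·p^2]].
At the point, J = [[-4.0000, 12.0000], [21.0000, 5.0000]] (det J = -272.0000).
Solving J·Δ = −F gives Δ = (0.0699, -0.8934).
Then the next iterate is (p, q)₁ = (1.0699, 1.1066).

(1.0699, 1.1066)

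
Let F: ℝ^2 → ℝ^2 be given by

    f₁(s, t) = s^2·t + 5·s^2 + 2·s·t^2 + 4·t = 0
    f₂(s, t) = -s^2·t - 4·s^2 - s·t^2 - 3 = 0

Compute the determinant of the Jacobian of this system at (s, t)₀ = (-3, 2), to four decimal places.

250.0000

J = [[2·s·t + 10·s + 2·t^2, s^2 + 4·s·t + 4], [-2·s·t - 8·s - t^2, -s^2 - 2·s·t]].
At the point, J = [[-34.0000, -11.0000], [32.0000, 3.0000]].
det J = 250.0000.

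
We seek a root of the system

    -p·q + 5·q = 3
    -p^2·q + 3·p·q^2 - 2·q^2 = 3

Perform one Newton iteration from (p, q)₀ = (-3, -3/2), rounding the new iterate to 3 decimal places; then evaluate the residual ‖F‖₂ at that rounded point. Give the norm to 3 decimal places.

At (-3, -3/2): F = (-15.000, -14.250).
Jacobian J = [[-q, -p + 5], [-2·p·q + 3·q^2, -p^2 + 6·p·q - 4·q]].
At the point, J = [[1.500, 8.000], [-2.250, 24.000]] (det J = 54.000).
Solving J·Δ = −F gives Δ = (4.556, 1.021).
Then the next iterate is (p, q)₁ = (1.556, -0.479).
Re-evaluating at (1.556, -0.479): F = (-4.64968, -1.22813), so ‖F‖₂ = 4.809.

4.809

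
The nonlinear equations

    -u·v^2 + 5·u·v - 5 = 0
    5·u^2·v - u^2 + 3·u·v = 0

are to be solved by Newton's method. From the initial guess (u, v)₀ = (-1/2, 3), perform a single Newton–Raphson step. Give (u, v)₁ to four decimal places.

At (-1/2, 3): F = (-8.0000, -1.0000).
Jacobian J = [[-v^2 + 5·v, -2·u·v + 5·u], [10·u·v - 2·u + 3·v, 5·u^2 + 3·u]].
At the point, J = [[6.0000, 0.5000], [-5.0000, -0.2500]] (det J = 1.0000).
Solving J·Δ = −F gives Δ = (-2.5000, 46.0000).
Then the next iterate is (u, v)₁ = (-3.0000, 49.0000).

(-3.0000, 49.0000)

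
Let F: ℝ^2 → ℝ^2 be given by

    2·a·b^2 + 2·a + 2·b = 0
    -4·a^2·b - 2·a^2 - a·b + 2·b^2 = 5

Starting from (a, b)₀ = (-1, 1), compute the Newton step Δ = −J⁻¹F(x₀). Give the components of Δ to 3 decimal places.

(0.692, 0.385)

At (-1, 1): F = (-2.000, -8.000).
Jacobian J = [[2·b^2 + 2, 4·a·b + 2], [-8·a·b - 4·a - b, -4·a^2 - a + 4·b]].
At the point, J = [[4.000, -2.000], [11.000, 1.000]] (det J = 26.000).
Solving J·Δ = −F gives Δ = (0.692, 0.385).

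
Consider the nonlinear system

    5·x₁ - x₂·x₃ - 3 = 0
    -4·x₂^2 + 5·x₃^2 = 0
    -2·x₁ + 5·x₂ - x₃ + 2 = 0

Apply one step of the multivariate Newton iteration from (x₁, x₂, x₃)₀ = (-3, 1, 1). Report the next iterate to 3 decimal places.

(0.310, -0.305, -0.144)

At (-3, 1, 1): F = (-19.000, 1.000, 12.000).
Jacobian J = [[5, -x₃, -x₂], [0, -8·x₂, 10·x₃], [-2, 5, -1]].
At the point, J = [[5.000, -1.000, -1.000], [0.000, -8.000, 10.000], [-2.000, 5.000, -1.000]] (det J = -174.000).
Solving J·Δ = −F gives Δ = (3.310, -1.305, -1.144).
Then the next iterate is (x₁, x₂, x₃)₁ = (0.310, -0.305, -0.144).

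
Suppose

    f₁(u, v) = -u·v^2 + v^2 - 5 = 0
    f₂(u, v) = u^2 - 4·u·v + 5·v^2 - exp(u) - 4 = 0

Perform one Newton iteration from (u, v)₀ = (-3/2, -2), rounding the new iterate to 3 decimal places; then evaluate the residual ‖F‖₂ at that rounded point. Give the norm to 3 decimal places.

At (-3/2, -2): F = (5.000, 6.02687).
Jacobian J = [[-v^2, -2·u·v + 2·v], [2·u - 4·v - exp(u), -4·u + 10·v]].
At the point, J = [[-4.000, -10.000], [4.77687, -14.000]] (det J = 103.76870).
Solving J·Δ = −F gives Δ = (0.094, 0.462).
Then the next iterate is (u, v)₁ = (-1.406, -1.538).
Re-evaluating at (-1.406, -1.538): F = (0.69126, 0.90922), so ‖F‖₂ = 1.142.

1.142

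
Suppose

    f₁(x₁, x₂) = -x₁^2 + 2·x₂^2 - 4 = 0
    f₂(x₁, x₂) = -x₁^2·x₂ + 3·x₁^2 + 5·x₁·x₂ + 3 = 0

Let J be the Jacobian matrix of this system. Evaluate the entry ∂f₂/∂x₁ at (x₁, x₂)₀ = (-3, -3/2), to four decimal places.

-34.5000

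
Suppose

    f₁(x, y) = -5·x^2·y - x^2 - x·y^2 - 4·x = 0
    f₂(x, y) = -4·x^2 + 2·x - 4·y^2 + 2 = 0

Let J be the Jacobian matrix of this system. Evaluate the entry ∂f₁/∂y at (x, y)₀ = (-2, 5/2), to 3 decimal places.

-10.000

∂f₁/∂y = -5·x^2 - 2·x·y.
At (-2, 5/2) this is -10.000.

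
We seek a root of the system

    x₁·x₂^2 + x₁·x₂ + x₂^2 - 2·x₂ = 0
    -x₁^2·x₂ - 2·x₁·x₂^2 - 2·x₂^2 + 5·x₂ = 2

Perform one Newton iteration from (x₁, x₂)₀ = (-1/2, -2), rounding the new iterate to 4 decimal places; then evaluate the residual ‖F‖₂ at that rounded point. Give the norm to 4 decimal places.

At (-1/2, -2): F = (7.0000, -15.5000).
Jacobian J = [[x₂^2 + x₂, 2·x₁·x₂ + x₁ + 2·x₂ - 2], [-2·x₁·x₂ - 2·x₂^2, -x₁^2 - 4·x₁·x₂ - 4·x₂ + 5]].
At the point, J = [[2.0000, -4.5000], [-10.0000, 8.7500]] (det J = -27.5000).
Solving J·Δ = −F gives Δ = (-0.3091, 1.4182).
Then the next iterate is (x₁, x₂)₁ = (-0.8091, -0.5818).
Re-evaluating at (-0.8091, -0.5818): F = (1.698952, -4.657365), so ‖F‖₂ = 4.9576.

4.9576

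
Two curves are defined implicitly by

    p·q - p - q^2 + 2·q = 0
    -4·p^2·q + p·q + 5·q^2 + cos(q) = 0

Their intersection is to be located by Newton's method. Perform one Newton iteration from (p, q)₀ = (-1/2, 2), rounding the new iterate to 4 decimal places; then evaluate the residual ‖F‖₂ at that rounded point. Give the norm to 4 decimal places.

At (-1/2, 2): F = (-0.5000, 16.583853).
Jacobian J = [[q - 1, p - 2·q + 2], [-8·p·q + q, -4·p^2 + p + 10·q - sin(q)]].
At the point, J = [[1.0000, -2.5000], [10.0000, 17.590703]] (det J = 42.590703).
Solving J·Δ = −F gives Δ = (-0.7669, -0.5068).
Then the next iterate is (p, q)₁ = (-1.2669, 1.4932).
Re-evaluating at (-1.2669, 1.4932): F = (0.131919, -0.252542), so ‖F‖₂ = 0.2849.

0.2849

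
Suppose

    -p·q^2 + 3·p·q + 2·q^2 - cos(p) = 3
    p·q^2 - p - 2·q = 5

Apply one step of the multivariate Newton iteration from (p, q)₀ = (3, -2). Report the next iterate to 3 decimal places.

(0.656, -1.931)

At (3, -2): F = (-24.01001, 8.000).
Jacobian J = [[-q^2 + 3·q + sin(p), -2·p·q + 3·p + 4·q], [q^2 - 1, 2·p·q - 2]].
At the point, J = [[-9.85888, 13.000], [3.000, -14.000]] (det J = 99.02432).
Solving J·Δ = −F gives Δ = (-2.344, 0.069).
Then the next iterate is (p, q)₁ = (0.656, -1.931).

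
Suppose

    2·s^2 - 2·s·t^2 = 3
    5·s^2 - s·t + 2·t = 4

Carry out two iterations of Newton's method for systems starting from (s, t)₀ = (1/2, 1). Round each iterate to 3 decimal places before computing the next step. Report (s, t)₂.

(1.036, -0.207)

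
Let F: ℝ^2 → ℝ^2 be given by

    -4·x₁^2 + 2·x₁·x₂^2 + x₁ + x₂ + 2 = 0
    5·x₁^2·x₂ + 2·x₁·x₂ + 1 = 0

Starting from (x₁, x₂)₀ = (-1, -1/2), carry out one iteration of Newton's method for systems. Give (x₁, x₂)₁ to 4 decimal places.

(-0.3636, -1.1818)

At (-1, -1/2): F = (-4.0000, -0.5000).
Jacobian J = [[-8·x₁ + 2·x₂^2 + 1, 4·x₁·x₂ + 1], [10·x₁·x₂ + 2·x₂, 5·x₁^2 + 2·x₁]].
At the point, J = [[9.5000, 3.0000], [4.0000, 3.0000]] (det J = 16.5000).
Solving J·Δ = −F gives Δ = (0.6364, -0.6818).
Then the next iterate is (x₁, x₂)₁ = (-0.3636, -1.1818).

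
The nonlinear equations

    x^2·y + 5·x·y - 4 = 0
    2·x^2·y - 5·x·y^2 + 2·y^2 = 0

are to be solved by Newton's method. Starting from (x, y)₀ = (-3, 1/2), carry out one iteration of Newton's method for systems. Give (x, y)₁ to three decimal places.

(-5.713, -0.441)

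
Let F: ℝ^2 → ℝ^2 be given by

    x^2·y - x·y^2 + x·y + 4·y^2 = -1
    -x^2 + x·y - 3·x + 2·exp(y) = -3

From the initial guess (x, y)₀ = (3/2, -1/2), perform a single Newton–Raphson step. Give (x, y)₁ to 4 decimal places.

At (3/2, -1/2): F = (-0.2500, -3.286939).
Jacobian J = [[2·x·y - y^2 + y, x^2 - 2·x·y + x + 8·y], [-2·x + y - 3, x + 2·exp(y)]].
At the point, J = [[-2.2500, 1.2500], [-6.5000, 2.713061]] (det J = 2.020612).
Solving J·Δ = −F gives Δ = (-1.6977, -2.8559).
Then the next iterate is (x, y)₁ = (-0.1977, -3.3559).

(-0.1977, -3.3559)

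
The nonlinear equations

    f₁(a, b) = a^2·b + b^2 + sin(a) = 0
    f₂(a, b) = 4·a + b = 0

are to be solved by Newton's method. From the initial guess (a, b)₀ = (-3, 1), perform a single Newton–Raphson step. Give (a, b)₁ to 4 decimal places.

At (-3, 1): F = (9.858880, -11.0000).
Jacobian J = [[2·a·b + cos(a), a^2 + 2·b], [4, 1]].
At the point, J = [[-6.989992, 11.0000], [4.0000, 1.0000]] (det J = -50.989992).
Solving J·Δ = −F gives Δ = (2.5664, 0.7345).
Then the next iterate is (a, b)₁ = (-0.4336, 1.7345).

(-0.4336, 1.7345)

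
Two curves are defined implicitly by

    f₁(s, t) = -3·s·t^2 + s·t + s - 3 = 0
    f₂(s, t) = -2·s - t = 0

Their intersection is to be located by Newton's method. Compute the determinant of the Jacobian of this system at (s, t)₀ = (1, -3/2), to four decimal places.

27.2500

J = [[-3·t^2 + t + 1, -6·s·t + s], [-2, -1]].
At the point, J = [[-7.2500, 10.0000], [-2.0000, -1.0000]].
det J = 27.2500.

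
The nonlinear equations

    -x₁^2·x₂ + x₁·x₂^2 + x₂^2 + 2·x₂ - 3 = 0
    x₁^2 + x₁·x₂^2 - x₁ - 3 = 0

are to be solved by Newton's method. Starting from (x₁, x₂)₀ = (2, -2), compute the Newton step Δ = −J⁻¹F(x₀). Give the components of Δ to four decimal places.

(3.0000, 3.5000)

At (2, -2): F = (13.0000, 7.0000).
Jacobian J = [[-2·x₁·x₂ + x₂^2, -x₁^2 + 2·x₁·x₂ + 2·x₂ + 2], [2·x₁ + x₂^2 - 1, 2·x₁·x₂]].
At the point, J = [[12.0000, -14.0000], [7.0000, -8.0000]] (det J = 2.0000).
Solving J·Δ = −F gives Δ = (3.0000, 3.5000).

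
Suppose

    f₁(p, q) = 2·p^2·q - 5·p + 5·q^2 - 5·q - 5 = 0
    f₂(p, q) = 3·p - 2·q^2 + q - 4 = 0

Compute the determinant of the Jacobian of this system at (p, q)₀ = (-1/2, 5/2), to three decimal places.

J = [[4·p·q - 5, 2·p^2 + 10·q - 5], [3, -4·q + 1]].
At the point, J = [[-10.000, 20.500], [3.000, -9.000]].
det J = 28.500.

28.500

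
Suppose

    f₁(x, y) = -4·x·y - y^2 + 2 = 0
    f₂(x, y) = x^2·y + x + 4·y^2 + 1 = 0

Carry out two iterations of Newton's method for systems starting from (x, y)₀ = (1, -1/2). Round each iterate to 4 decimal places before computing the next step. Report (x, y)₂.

(8.0551, -3.7515)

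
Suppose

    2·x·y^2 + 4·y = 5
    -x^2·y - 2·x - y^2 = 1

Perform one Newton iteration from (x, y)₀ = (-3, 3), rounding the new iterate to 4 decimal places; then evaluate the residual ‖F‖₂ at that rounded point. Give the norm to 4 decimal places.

16.6687

At (-3, 3): F = (-47.0000, -31.0000).
Jacobian J = [[2·y^2, 4·x·y + 4], [-2·x·y - 2, -x^2 - 2·y]].
At the point, J = [[18.0000, -32.0000], [16.0000, -15.0000]] (det J = 242.0000).
Solving J·Δ = −F gives Δ = (1.1860, -0.8017).
Then the next iterate is (x, y)₁ = (-1.8140, 2.1983).
Re-evaluating at (-1.8140, 2.1983): F = (-13.739193, -9.438240), so ‖F‖₂ = 16.6687.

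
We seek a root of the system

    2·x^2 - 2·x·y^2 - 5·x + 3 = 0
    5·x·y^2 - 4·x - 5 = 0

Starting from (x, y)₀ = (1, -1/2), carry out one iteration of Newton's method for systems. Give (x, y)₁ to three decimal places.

At (1, -1/2): F = (-0.500, -7.750).
Jacobian J = [[4·x - 2·y^2 - 5, -4·x·y], [5·y^2 - 4, 10·x·y]].
At the point, J = [[-1.500, 2.000], [-2.750, -5.000]] (det J = 13.000).
Solving J·Δ = −F gives Δ = (-1.385, -0.788).
Then the next iterate is (x, y)₁ = (-0.385, -1.288).

(-0.385, -1.288)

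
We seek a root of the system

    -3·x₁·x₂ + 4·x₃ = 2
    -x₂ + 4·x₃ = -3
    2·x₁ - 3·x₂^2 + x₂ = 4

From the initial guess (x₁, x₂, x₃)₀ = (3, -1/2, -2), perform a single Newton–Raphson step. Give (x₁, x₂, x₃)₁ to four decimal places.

At (3, -1/2, -2): F = (-5.5000, -4.5000, 0.7500).
Jacobian J = [[-3·x₂, -3·x₁, 4], [0, -1, 4], [2, -6·x₂ + 1, 0]].
At the point, J = [[1.5000, -9.0000, 4.0000], [0.0000, -1.0000, 4.0000], [2.0000, 4.0000, 0.0000]] (det J = -88.0000).
Solving J·Δ = −F gives Δ = (-0.0909, -0.1420, 1.0895).
Then the next iterate is (x₁, x₂, x₃)₁ = (2.9091, -0.6420, -0.9105).

(2.9091, -0.6420, -0.9105)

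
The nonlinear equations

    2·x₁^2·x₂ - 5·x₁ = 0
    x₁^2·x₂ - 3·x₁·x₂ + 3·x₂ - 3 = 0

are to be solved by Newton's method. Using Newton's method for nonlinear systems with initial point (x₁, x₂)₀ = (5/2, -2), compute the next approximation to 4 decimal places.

At (5/2, -2): F = (-37.5000, -6.5000).
Jacobian J = [[4·x₁·x₂ - 5, 2·x₁^2], [2·x₁·x₂ - 3·x₂, x₁^2 - 3·x₁ + 3]].
At the point, J = [[-25.0000, 12.5000], [-4.0000, 1.7500]] (det J = 6.2500).
Solving J·Δ = −F gives Δ = (-2.5000, -2.0000).
Then the next iterate is (x₁, x₂)₁ = (0.0000, -4.0000).

(0.0000, -4.0000)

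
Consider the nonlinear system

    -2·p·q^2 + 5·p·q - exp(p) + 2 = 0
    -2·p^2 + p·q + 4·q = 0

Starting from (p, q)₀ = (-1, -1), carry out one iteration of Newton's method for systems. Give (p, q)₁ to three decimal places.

(2.902, -3.235)

At (-1, -1): F = (8.63212, -5.000).
Jacobian J = [[-2·q^2 + 5·q - exp(p), -4·p·q + 5·p], [-4·p + q, p + 4]].
At the point, J = [[-7.36788, -9.000], [3.000, 3.000]] (det J = 4.89636).
Solving J·Δ = −F gives Δ = (3.902, -2.235).
Then the next iterate is (p, q)₁ = (2.902, -3.235).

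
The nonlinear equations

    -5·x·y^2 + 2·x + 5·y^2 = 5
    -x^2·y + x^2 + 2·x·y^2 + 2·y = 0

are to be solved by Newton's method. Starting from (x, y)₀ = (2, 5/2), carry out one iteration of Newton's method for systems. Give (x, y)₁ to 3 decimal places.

(2.054, 1.147)

At (2, 5/2): F = (-32.250, 24.000).
Jacobian J = [[-5·y^2 + 2, -10·x·y + 10·y], [-2·x·y + 2·x + 2·y^2, -x^2 + 4·x·y + 2]].
At the point, J = [[-29.250, -25.000], [6.500, 18.000]] (det J = -364.000).
Solving J·Δ = −F gives Δ = (0.054, -1.353).
Then the next iterate is (x, y)₁ = (2.054, 1.147).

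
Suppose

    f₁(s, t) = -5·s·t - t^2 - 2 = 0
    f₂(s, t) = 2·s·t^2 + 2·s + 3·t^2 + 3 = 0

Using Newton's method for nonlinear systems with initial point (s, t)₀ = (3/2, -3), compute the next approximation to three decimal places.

(0.865, -1.686)

At (3/2, -3): F = (11.500, 60.000).
Jacobian J = [[-5·t, -5·s - 2·t], [2·t^2 + 2, 4·s·t + 6·t]].
At the point, J = [[15.000, -1.500], [20.000, -36.000]] (det J = -510.000).
Solving J·Δ = −F gives Δ = (-0.635, 1.314).
Then the next iterate is (s, t)₁ = (0.865, -1.686).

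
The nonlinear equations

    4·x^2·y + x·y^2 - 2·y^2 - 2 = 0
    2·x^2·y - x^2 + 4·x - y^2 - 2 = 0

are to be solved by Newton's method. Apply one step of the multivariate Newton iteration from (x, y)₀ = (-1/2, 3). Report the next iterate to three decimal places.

At (-1/2, 3): F = (-21.500, -11.750).
Jacobian J = [[8·x·y + y^2, 4·x^2 + 2·x·y - 4·y], [4·x·y - 2·x + 4, 2·x^2 - 2·y]].
At the point, J = [[-3.000, -14.000], [-1.000, -5.500]] (det J = 2.500).
Solving J·Δ = −F gives Δ = (18.500, -5.500).
Then the next iterate is (x, y)₁ = (18.000, -2.500).

(18.000, -2.500)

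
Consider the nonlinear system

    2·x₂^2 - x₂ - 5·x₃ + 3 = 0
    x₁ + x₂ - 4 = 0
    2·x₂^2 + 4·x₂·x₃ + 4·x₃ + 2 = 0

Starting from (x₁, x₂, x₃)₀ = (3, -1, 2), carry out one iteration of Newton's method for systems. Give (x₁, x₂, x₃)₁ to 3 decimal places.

At (3, -1, 2): F = (-4.000, -2.000, 4.000).
Jacobian J = [[0, 4·x₂ - 1, -5], [1, 1, 0], [0, 4·x₂ + 4·x₃, 4·x₂ + 4]].
At the point, J = [[0.000, -5.000, -5.000], [1.000, 1.000, 0.000], [0.000, 4.000, 0.000]] (det J = -20.000).
Solving J·Δ = −F gives Δ = (3.000, -1.000, 0.200).
Then the next iterate is (x₁, x₂, x₃)₁ = (6.000, -2.000, 2.200).

(6.000, -2.000, 2.200)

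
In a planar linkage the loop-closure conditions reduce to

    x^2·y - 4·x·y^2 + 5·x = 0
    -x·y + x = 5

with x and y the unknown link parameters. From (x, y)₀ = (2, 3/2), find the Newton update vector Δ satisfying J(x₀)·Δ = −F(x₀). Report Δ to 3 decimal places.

At (2, 3/2): F = (-2.000, -6.000).
Jacobian J = [[2·x·y - 4·y^2 + 5, x^2 - 8·x·y], [-y + 1, -x]].
At the point, J = [[2.000, -20.000], [-0.500, -2.000]] (det J = -14.000).
Solving J·Δ = −F gives Δ = (-8.286, -0.929).

(-8.286, -0.929)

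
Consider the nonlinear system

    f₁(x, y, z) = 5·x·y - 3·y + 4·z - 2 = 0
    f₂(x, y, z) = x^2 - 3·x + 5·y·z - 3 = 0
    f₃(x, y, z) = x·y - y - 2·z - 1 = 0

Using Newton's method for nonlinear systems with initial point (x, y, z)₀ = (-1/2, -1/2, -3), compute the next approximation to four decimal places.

(0.1522, -0.7391, -0.1087)

At (-1/2, -1/2, -3): F = (-11.2500, 6.2500, 5.7500).
Jacobian J = [[5·y, 5·x - 3, 4], [2·x - 3, 5·z, 5·y], [y, x - 1, -2]].
At the point, J = [[-2.5000, -5.5000, 4.0000], [-4.0000, -15.0000, -2.5000], [-0.5000, -1.5000, -2.0000]] (det J = -34.5000).
Solving J·Δ = −F gives Δ = (0.6522, -0.2391, 2.8913).
Then the next iterate is (x, y, z)₁ = (0.1522, -0.7391, -0.1087).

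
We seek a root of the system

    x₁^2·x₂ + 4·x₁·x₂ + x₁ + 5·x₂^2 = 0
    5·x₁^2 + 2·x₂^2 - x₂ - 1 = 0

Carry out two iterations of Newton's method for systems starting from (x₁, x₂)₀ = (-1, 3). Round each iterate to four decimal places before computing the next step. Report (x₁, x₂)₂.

(-0.5005, 0.9212)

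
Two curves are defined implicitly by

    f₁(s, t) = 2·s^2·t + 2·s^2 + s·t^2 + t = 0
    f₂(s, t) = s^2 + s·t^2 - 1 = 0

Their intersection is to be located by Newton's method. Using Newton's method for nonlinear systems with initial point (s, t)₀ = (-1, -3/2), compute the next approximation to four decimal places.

At (-1, -3/2): F = (-4.7500, -2.2500).
Jacobian J = [[4·s·t + 4·s + t^2, 2·s^2 + 2·s·t + 1], [2·s + t^2, 2·s·t]].
At the point, J = [[4.2500, 6.0000], [0.2500, 3.0000]] (det J = 11.2500).
Solving J·Δ = −F gives Δ = (0.0667, 0.7444).
Then the next iterate is (s, t)₁ = (-0.9333, -0.7556).

(-0.9333, -0.7556)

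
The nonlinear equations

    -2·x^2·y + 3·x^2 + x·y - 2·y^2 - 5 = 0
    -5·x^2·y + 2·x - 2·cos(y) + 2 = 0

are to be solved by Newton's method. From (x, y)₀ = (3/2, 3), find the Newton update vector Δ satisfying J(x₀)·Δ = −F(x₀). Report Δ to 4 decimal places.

At (3/2, 3): F = (-25.2500, -26.770015).
Jacobian J = [[-4·x·y + 6·x + y, -2·x^2 + x - 4·y], [-10·x·y + 2, -5·x^2 + 2·sin(y)]].
At the point, J = [[-6.0000, -15.0000], [-43.0000, -10.967760]] (det J = -579.193440).
Solving J·Δ = −F gives Δ = (-0.2152, -1.5973).

(-0.2152, -1.5973)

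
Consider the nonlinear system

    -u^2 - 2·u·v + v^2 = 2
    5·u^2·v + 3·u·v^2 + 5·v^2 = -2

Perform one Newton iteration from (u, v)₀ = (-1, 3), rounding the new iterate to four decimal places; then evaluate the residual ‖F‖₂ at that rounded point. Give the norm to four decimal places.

25.0059

At (-1, 3): F = (12.0000, 35.0000).
Jacobian J = [[-2·u - 2·v, -2·u + 2·v], [10·u·v + 3·v^2, 5·u^2 + 6·u·v + 10·v]].
At the point, J = [[-4.0000, 8.0000], [-3.0000, 17.0000]] (det J = -44.0000).
Solving J·Δ = −F gives Δ = (-1.7273, -2.3636).
Then the next iterate is (u, v)₁ = (-2.7273, 0.6364).
Re-evaluating at (-2.7273, 0.6364): F = (-5.561853, 24.379557), so ‖F‖₂ = 25.0059.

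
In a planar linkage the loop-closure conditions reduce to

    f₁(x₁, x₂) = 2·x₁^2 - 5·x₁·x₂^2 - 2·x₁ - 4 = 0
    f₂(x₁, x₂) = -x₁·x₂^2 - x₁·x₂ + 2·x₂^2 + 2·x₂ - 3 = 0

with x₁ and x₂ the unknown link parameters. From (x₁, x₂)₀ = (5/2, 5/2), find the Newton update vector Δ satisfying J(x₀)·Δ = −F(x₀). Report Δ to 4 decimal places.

(-0.4969, -1.0092)

At (5/2, 5/2): F = (-74.6250, -7.3750).
Jacobian J = [[4·x₁ - 5·x₂^2 - 2, -10·x₁·x₂], [-x₂^2 - x₂, -2·x₁·x₂ - x₁ + 4·x₂ + 2]].
At the point, J = [[-23.2500, -62.5000], [-8.7500, -3.0000]] (det J = -477.1250).
Solving J·Δ = −F gives Δ = (-0.4969, -1.0092).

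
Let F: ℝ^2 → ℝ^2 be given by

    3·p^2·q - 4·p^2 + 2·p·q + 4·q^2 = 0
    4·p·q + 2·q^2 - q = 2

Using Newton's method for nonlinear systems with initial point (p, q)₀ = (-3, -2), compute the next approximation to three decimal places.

(-1.995, -0.859)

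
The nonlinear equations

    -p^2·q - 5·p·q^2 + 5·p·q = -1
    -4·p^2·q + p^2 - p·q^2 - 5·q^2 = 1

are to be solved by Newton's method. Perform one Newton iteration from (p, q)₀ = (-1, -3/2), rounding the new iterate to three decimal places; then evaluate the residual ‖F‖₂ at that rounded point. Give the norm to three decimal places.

6.220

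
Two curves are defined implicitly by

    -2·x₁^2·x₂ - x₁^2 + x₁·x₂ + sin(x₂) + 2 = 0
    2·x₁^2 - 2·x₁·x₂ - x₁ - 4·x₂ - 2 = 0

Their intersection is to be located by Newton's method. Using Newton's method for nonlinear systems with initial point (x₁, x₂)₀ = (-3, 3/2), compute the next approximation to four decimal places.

(-1.6422, 1.3625)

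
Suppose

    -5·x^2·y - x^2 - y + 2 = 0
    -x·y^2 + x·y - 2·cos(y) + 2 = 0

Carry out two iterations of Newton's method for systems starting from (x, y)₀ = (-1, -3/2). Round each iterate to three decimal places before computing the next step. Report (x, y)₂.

At (-1, -3/2): F = (10.000, 5.60853).
Jacobian J = [[-10·x·y - 2·x, -5·x^2 - 1], [-y^2 + y, -2·x·y + x + 2·sin(y)]].
At the point, J = [[-13.000, -6.000], [-3.750, -5.99499]] (det J = 55.43487).
Solving J·Δ = −F gives Δ = (0.474, 0.639).
Then the next iterate is (x, y)₁ = (-0.526, -0.861).
Round to (-0.526, -0.861) and repeat: F = (3.77541, 1.53946), J = [[-3.47686, -2.38338], [-1.60232, -2.94876]].
Δ = (1.160, -0.108), so (x, y)₂ = (0.634, -0.969).

(0.634, -0.969)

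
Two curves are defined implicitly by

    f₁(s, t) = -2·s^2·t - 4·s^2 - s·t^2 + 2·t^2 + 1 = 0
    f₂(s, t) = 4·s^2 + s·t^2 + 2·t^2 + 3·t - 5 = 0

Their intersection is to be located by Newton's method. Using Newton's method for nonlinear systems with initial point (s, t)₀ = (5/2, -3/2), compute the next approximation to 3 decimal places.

(1.413, -1.363)

At (5/2, -3/2): F = (-6.375, 25.625).
Jacobian J = [[-4·s·t - 8·s - t^2, -2·s^2 - 2·s·t + 4·t], [8·s + t^2, 2·s·t + 4·t + 3]].
At the point, J = [[-7.250, -11.000], [22.250, -10.500]] (det J = 320.875).
Solving J·Δ = −F gives Δ = (-1.087, 0.137).
Then the next iterate is (s, t)₁ = (1.413, -1.363).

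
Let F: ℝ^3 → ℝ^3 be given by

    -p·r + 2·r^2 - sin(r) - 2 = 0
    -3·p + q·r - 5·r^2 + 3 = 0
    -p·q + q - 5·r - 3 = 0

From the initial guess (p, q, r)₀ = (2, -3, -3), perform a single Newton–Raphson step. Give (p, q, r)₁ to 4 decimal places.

(-3.4088, -6.4995, -2.5454)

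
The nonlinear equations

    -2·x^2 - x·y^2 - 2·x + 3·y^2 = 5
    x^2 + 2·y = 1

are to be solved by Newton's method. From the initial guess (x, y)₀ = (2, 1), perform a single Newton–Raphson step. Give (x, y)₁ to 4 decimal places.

At (2, 1): F = (-16.0000, 5.0000).
Jacobian J = [[-4·x - y^2 - 2, -2·x·y + 6·y], [2·x, 2]].
At the point, J = [[-11.0000, 2.0000], [4.0000, 2.0000]] (det J = -30.0000).
Solving J·Δ = −F gives Δ = (-1.4000, 0.3000).
Then the next iterate is (x, y)₁ = (0.6000, 1.3000).

(0.6000, 1.3000)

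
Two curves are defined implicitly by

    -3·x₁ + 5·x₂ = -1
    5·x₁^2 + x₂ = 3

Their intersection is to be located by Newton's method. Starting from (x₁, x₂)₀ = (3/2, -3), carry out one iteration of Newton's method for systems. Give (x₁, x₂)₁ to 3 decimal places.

At (3/2, -3): F = (-18.500, 5.250).
Jacobian J = [[-3, 5], [10·x₁, 1]].
At the point, J = [[-3.000, 5.000], [15.000, 1.000]] (det J = -78.000).
Solving J·Δ = −F gives Δ = (-0.574, 3.356).
Then the next iterate is (x₁, x₂)₁ = (0.926, 0.356).

(0.926, 0.356)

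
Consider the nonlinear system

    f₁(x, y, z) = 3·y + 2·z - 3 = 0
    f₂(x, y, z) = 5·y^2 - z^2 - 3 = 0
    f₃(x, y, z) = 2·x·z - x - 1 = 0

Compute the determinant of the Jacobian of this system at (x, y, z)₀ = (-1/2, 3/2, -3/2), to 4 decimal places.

84.0000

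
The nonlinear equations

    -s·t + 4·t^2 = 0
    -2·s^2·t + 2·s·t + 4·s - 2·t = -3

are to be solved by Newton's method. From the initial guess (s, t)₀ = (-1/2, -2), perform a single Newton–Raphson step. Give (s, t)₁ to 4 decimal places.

(0.5362, -0.8986)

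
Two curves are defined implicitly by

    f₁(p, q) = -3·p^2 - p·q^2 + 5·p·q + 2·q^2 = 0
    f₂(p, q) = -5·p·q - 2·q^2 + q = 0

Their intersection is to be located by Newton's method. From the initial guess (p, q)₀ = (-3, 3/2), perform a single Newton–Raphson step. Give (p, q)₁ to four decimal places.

(-1.3548, 0.7839)

At (-3, 3/2): F = (-38.2500, 19.5000).
Jacobian J = [[-6·p - q^2 + 5·q, -2·p·q + 5·p + 4·q], [-5·q, -5·p - 4·q + 1]].
At the point, J = [[23.2500, 0.0000], [-7.5000, 10.0000]] (det J = 232.5000).
Solving J·Δ = −F gives Δ = (1.6452, -0.7161).
Then the next iterate is (p, q)₁ = (-1.3548, 0.7839).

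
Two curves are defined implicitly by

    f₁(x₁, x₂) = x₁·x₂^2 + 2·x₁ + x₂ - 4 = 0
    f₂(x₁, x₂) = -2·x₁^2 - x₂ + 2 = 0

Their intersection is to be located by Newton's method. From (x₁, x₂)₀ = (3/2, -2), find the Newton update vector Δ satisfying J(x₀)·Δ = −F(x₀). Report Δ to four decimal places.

(-0.1528, 0.4167)

At (3/2, -2): F = (3.0000, -0.5000).
Jacobian J = [[x₂^2 + 2, 2·x₁·x₂ + 1], [-4·x₁, -1]].
At the point, J = [[6.0000, -5.0000], [-6.0000, -1.0000]] (det J = -36.0000).
Solving J·Δ = −F gives Δ = (-0.1528, 0.4167).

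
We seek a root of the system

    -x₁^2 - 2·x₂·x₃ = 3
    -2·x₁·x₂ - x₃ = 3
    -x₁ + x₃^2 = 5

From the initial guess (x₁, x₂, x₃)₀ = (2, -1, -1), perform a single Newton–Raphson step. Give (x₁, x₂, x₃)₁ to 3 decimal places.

At (2, -1, -1): F = (-9.000, 2.000, -6.000).
Jacobian J = [[-2·x₁, -2·x₃, -2·x₂], [-2·x₂, -2·x₁, -1], [-1, 0, 2·x₃]].
At the point, J = [[-4.000, 2.000, 2.000], [2.000, -4.000, -1.000], [-1.000, 0.000, -2.000]] (det J = -30.000).
Solving J·Δ = −F gives Δ = (-3.333, -0.833, -1.333).
Then the next iterate is (x₁, x₂, x₃)₁ = (-1.333, -1.833, -2.333).

(-1.333, -1.833, -2.333)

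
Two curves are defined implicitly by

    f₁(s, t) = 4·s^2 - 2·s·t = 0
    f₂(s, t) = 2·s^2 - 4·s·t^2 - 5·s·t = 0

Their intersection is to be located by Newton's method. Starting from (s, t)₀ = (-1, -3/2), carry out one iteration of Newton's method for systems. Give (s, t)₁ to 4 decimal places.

(-0.6957, -1.2391)

At (-1, -3/2): F = (1.0000, 3.5000).
Jacobian J = [[8·s - 2·t, -2·s], [4·s - 4·t^2 - 5·t, -8·s·t - 5·s]].
At the point, J = [[-5.0000, 2.0000], [-5.5000, -7.0000]] (det J = 46.0000).
Solving J·Δ = −F gives Δ = (0.3043, 0.2609).
Then the next iterate is (s, t)₁ = (-0.6957, -1.2391).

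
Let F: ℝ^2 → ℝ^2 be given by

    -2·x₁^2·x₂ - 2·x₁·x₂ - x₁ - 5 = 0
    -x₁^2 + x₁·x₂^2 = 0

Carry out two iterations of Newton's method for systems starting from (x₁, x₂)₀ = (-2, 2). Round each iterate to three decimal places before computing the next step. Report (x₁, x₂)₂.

(0.737, 2.699)

At (-2, 2): F = (-11.000, -12.000).
Jacobian J = [[-4·x₁·x₂ - 2·x₂ - 1, -2·x₁^2 - 2·x₁], [-2·x₁ + x₂^2, 2·x₁·x₂]].
At the point, J = [[11.000, -4.000], [8.000, -8.000]] (det J = -56.000).
Solving J·Δ = −F gives Δ = (0.714, -0.786).
Then the next iterate is (x₁, x₂)₁ = (-1.286, 1.214).
Round to (-1.286, 1.214) and repeat: F = (-4.60701, -3.54910), J = [[2.81682, -0.73559], [4.04580, -3.12241]].
Δ = (2.023, 1.485), so (x₁, x₂)₂ = (0.737, 2.699).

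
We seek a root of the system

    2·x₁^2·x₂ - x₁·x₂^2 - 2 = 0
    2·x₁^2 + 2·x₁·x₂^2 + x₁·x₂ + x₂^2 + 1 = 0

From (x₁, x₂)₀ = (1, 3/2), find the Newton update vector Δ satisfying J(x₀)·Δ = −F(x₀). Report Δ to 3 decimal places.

(0.026, -1.151)

At (1, 3/2): F = (-1.250, 11.250).
Jacobian J = [[4·x₁·x₂ - x₂^2, 2·x₁^2 - 2·x₁·x₂], [4·x₁ + 2·x₂^2 + x₂, 4·x₁·x₂ + x₁ + 2·x₂]].
At the point, J = [[3.750, -1.000], [10.000, 10.000]] (det J = 47.500).
Solving J·Δ = −F gives Δ = (0.026, -1.151).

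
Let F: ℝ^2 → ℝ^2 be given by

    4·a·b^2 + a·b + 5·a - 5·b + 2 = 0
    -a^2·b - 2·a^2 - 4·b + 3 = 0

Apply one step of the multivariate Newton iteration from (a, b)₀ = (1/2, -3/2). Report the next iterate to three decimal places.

(0.950, 0.535)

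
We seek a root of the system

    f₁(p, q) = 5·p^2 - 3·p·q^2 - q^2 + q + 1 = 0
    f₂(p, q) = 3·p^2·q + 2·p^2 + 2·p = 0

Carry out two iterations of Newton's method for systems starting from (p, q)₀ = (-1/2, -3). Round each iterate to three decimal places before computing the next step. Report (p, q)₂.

At (-1/2, -3): F = (3.750, -2.750).
Jacobian J = [[10·p - 3·q^2, -6·p·q - 2·q + 1], [6·p·q + 4·p + 2, 3·p^2]].
At the point, J = [[-32.000, -2.000], [9.000, 0.750]] (det J = -6.000).
Solving J·Δ = −F gives Δ = (-0.448, 9.042).
Then the next iterate is (p, q)₁ = (-0.948, 6.042).
Round to (-0.948, 6.042) and repeat: F = (78.85215, 16.19132), J = [[-118.99729, 23.28290], [-36.15890, 2.69611]].
Δ = (0.315, -1.774), so (p, q)₂ = (-0.633, 4.268).

(-0.633, 4.268)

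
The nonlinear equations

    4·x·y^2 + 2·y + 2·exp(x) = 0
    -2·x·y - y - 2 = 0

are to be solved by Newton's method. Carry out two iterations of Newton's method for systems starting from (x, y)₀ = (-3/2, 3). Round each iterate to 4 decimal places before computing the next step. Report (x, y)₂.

At (-3/2, 3): F = (-47.553740, 4.0000).
Jacobian J = [[4·y^2 + 2·exp(x), 8·x·y + 2], [-2·y, -2·x - 1]].
At the point, J = [[36.446260, -34.0000], [-6.0000, 2.0000]] (det J = -131.107479).
Solving J·Δ = −F gives Δ = (0.3119, -1.0643).
Then the next iterate is (x, y)₁ = (-1.1881, 1.9357).
Round to (-1.1881, 1.9357) and repeat: F = (-13.325932, 0.663910), J = [[15.597338, -16.398441], [-3.8714, 1.3762]].
Δ = (-0.1773, -0.9813), so (x, y)₂ = (-1.3654, 0.9544).

(-1.3654, 0.9544)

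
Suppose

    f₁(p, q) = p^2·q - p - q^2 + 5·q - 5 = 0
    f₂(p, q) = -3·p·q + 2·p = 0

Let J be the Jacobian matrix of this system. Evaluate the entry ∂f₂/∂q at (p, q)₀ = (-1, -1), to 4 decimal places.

3.0000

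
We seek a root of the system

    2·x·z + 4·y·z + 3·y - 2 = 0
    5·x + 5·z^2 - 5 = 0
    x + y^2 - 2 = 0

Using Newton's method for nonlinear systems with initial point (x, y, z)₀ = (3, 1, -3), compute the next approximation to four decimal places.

(13.0000, -5.0000, 0.5000)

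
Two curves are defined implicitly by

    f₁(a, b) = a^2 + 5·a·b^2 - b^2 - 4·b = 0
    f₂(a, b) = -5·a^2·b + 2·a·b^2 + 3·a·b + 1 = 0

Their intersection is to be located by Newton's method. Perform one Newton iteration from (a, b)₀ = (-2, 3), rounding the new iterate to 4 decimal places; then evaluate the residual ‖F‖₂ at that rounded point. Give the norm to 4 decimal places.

46.0528

At (-2, 3): F = (-107.0000, -113.0000).
Jacobian J = [[2·a + 5·b^2, 10·a·b - 2·b - 4], [-10·a·b + 2·b^2 + 3·b, -5·a^2 + 4·a·b + 3·a]].
At the point, J = [[41.0000, -70.0000], [87.0000, -50.0000]] (det J = 4040.0000).
Solving J·Δ = −F gives Δ = (0.6337, -1.1574).
Then the next iterate is (a, b)₁ = (-1.3663, 1.8426).
Re-evaluating at (-1.3663, 1.8426): F = (-32.092935, -33.028892), so ‖F‖₂ = 46.0528.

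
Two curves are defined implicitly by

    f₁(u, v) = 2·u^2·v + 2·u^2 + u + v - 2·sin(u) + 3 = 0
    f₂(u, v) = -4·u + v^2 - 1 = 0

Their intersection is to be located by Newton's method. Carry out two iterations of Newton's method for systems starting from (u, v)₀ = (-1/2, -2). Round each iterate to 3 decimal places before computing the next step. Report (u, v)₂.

At (-1/2, -2): F = (0.95885, 5.000).
Jacobian J = [[4·u·v + 4·u - 2·cos(u) + 1, 2·u^2 + 1], [-4, 2·v]].
At the point, J = [[1.24483, 1.500], [-4.000, -4.000]] (det J = 1.02066).
Solving J·Δ = −F gives Δ = (11.106, -9.856).
Then the next iterate is (u, v)₁ = (10.606, -11.856).
Round to (10.606, -11.856) and repeat: F = (-2438.72273, 97.14074), J = [[-458.79535, 225.97447], [-4.000, -23.712]].
Δ = (-3.045, 4.610), so (u, v)₂ = (7.561, -7.246).

(7.561, -7.246)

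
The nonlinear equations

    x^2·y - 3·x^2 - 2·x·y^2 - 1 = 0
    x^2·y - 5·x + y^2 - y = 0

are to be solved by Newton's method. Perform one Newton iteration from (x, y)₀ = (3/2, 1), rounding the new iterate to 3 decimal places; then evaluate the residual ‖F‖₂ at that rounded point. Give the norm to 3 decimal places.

At (3/2, 1): F = (-8.500, -5.250).
Jacobian J = [[2·x·y - 6·x - 2·y^2, x^2 - 4·x·y], [2·x·y - 5, x^2 + 2·y - 1]].
At the point, J = [[-8.000, -3.750], [-2.000, 3.250]] (det J = -33.500).
Solving J·Δ = −F gives Δ = (-1.412, 0.746).
Then the next iterate is (x, y)₁ = (0.088, 1.746).
Re-evaluating at (0.088, 1.746): F = (-1.54625, 0.87604), so ‖F‖₂ = 1.777.

1.777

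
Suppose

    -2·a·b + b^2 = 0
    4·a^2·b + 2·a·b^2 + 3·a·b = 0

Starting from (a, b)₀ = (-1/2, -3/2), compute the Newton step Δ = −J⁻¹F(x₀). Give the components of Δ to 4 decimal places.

At (-1/2, -3/2): F = (0.7500, -1.5000).
Jacobian J = [[-2·b, -2·a + 2·b], [8·a·b + 2·b^2 + 3·b, 4·a^2 + 4·a·b + 3·a]].
At the point, J = [[3.0000, -2.0000], [6.0000, 2.5000]] (det J = 19.5000).
Solving J·Δ = −F gives Δ = (0.0577, 0.4615).

(0.0577, 0.4615)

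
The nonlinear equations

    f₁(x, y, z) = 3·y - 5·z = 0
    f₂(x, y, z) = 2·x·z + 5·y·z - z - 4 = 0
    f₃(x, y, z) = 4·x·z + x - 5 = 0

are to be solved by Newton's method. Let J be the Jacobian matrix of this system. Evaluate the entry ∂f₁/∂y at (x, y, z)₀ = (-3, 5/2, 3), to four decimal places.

∂f₁/∂y = 3.
At (-3, 5/2, 3) this is 3.0000.

3.0000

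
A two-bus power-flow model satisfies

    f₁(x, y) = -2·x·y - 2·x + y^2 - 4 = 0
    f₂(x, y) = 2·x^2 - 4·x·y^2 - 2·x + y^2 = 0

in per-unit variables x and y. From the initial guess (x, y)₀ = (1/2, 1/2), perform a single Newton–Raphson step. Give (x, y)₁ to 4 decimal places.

At (1/2, 1/2): F = (-5.2500, -0.7500).
Jacobian J = [[-2·y - 2, -2·x + 2·y], [4·x - 4·y^2 - 2, -8·x·y + 2·y]].
At the point, J = [[-3.0000, 0.0000], [-1.0000, -1.0000]] (det J = 3.0000).
Solving J·Δ = −F gives Δ = (-1.7500, 1.0000).
Then the next iterate is (x, y)₁ = (-1.2500, 1.5000).

(-1.2500, 1.5000)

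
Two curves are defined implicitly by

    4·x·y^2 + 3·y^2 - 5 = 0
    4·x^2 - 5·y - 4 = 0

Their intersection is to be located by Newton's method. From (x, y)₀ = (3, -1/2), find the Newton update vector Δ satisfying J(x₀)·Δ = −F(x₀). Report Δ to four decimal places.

(-1.4754, -0.1817)

At (3, -1/2): F = (-1.2500, 34.5000).
Jacobian J = [[4·y^2, 8·x·y + 6·y], [8·x, -5]].
At the point, J = [[1.0000, -15.0000], [24.0000, -5.0000]] (det J = 355.0000).
Solving J·Δ = −F gives Δ = (-1.4754, -0.1817).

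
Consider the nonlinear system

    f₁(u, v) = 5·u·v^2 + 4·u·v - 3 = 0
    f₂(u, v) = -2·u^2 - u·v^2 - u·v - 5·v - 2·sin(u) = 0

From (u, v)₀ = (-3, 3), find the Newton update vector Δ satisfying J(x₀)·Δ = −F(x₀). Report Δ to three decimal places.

At (-3, 3): F = (-174.000, 3.28224).
Jacobian J = [[5·v^2 + 4·v, 10·u·v + 4·u], [-4·u - v^2 - v - 2·cos(u), -2·u·v - u - 5]].
At the point, J = [[57.000, -102.000], [1.97998, 16.000]] (det J = 1113.95847).
Solving J·Δ = −F gives Δ = (2.199, -0.477).

(2.199, -0.477)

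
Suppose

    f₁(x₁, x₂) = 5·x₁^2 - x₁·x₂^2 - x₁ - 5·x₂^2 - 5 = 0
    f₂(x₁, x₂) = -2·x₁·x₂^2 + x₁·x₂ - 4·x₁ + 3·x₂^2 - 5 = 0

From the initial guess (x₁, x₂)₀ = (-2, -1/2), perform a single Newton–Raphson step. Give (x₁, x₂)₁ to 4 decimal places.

(-1.2073, -0.3015)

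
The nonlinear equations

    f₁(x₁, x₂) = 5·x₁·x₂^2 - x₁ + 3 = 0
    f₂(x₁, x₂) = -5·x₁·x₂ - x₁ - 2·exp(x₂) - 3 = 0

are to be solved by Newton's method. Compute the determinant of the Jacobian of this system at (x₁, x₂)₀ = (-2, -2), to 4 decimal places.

-175.1427

J = [[5·x₂^2 - 1, 10·x₁·x₂], [-5·x₂ - 1, -5·x₁ - 2·exp(x₂)]].
At the point, J = [[19.0000, 40.0000], [9.0000, 9.729329]].
det J = -175.1427.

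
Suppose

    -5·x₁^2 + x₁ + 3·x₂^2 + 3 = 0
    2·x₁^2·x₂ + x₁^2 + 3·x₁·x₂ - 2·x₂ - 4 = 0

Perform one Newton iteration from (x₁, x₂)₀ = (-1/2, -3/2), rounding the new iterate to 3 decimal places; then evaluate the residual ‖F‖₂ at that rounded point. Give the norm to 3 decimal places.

0.444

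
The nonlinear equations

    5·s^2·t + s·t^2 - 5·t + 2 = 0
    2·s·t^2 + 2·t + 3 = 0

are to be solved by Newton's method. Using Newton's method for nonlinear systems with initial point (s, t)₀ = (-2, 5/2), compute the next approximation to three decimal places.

(-1.447, 1.940)

At (-2, 5/2): F = (27.000, -17.000).
Jacobian J = [[10·s·t + t^2, 5·s^2 + 2·s·t - 5], [2·t^2, 4·s·t + 2]].
At the point, J = [[-43.750, 5.000], [12.500, -18.000]] (det J = 725.000).
Solving J·Δ = −F gives Δ = (0.553, -0.560).
Then the next iterate is (s, t)₁ = (-1.447, 1.940).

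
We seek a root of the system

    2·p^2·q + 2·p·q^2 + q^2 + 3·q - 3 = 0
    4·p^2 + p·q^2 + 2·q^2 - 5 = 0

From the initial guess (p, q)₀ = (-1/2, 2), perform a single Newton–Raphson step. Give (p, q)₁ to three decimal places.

(-1.208, 1.667)

At (-1/2, 2): F = (4.000, 2.000).
Jacobian J = [[4·p·q + 2·q^2, 2·p^2 + 4·p·q + 2·q + 3], [8·p + q^2, 2·p·q + 4·q]].
At the point, J = [[4.000, 3.500], [0.000, 6.000]] (det J = 24.000).
Solving J·Δ = −F gives Δ = (-0.708, -0.333).
Then the next iterate is (p, q)₁ = (-1.208, 1.667).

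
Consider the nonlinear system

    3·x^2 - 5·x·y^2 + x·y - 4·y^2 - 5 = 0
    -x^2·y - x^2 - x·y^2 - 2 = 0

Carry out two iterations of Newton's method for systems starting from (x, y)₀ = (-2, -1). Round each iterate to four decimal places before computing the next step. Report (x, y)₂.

(-0.9094, -1.3334)

At (-2, -1): F = (15.0000, 0.0000).
Jacobian J = [[6·x - 5·y^2 + y, -10·x·y + x - 8·y], [-2·x·y - 2·x - y^2, -x^2 - 2·x·y]].
At the point, J = [[-18.0000, -14.0000], [-1.0000, -8.0000]] (det J = 130.0000).
Solving J·Δ = −F gives Δ = (0.9231, -0.1154).
Then the next iterate is (x, y)₁ = (-1.0769, -1.1154).
Round to (-1.0769, -1.1154) and repeat: F = (1.402795, -0.526379), J = [[-13.797386, -4.165443], [-1.492666, -3.562062]].
Δ = (0.1675, -0.2180), so (x, y)₂ = (-0.9094, -1.3334).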